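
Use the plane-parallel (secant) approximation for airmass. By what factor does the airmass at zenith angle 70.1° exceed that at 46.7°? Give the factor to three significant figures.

2.01

X(70.1°)/X(46.7°) = sec 70.1° / sec 46.7° = cos 46.7° / cos 70.1° = 0.6858/0.3404 = 2.0149.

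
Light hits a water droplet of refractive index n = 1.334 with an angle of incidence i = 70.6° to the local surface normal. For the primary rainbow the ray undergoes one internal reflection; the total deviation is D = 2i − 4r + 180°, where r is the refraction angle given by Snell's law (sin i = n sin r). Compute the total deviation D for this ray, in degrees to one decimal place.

sin r = sin 70.6° / 1.334 = 0.9432/1.334 = 0.7071; r = 45.00°.
D = 2·70.6° − 4·45.00° + 180° = 141.20° − 179.99° + 180° = 141.21°.

141.2°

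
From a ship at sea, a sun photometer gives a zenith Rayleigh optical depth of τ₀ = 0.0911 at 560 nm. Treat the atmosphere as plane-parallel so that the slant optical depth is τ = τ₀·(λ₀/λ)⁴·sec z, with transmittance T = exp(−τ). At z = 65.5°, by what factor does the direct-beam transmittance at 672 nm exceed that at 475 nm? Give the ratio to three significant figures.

Airmass: sec 65.5° = 2.4114.
τ(672 nm) = 0.0911 × (560/672)⁴ × 2.4114 = 0.0911 × 0.4823 × 2.4114 = 0.1059.
τ(475 nm) = 0.0911 × (560/475)⁴ × 2.4114 = 0.0911 × 1.9319 × 2.4114 = 0.4244.
T(672)/T(475) = exp(τ_B − τ_A) = exp(0.3185) = 1.3750.

1.37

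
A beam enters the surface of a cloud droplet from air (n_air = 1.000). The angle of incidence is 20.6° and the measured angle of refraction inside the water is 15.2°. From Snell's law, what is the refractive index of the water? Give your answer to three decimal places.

n = sin θ_i / sin θ_r = sin 20.6° / sin 15.2° = 0.3518 / 0.2622 = 1.3419.

1.342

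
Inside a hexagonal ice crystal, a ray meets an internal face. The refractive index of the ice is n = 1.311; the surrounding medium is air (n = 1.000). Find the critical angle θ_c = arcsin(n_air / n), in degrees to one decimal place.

sin θ_c = n_air / n = 1.000 / 1.311 = 0.7628.
θ_c = arcsin(0.7628) = 49.71°.

49.7°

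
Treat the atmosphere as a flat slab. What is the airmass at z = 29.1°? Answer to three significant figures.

X = sec z = 1/cos 29.1° = 1/0.8738 = 1.1445.

1.14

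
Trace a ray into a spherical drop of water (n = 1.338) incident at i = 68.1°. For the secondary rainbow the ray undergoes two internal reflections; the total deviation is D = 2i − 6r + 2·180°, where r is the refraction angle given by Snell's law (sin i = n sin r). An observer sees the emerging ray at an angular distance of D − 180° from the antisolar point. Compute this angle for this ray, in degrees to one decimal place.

sin r = sin 68.1° / 1.338 = 0.9278/1.338 = 0.6935; r = 43.90°.
D = 2·68.1° − 6·43.90° + 2·180° = 136.20° − 263.42° + 360° = 232.78°.
Angle from antisolar point = D − 180° = 52.78°.

52.8°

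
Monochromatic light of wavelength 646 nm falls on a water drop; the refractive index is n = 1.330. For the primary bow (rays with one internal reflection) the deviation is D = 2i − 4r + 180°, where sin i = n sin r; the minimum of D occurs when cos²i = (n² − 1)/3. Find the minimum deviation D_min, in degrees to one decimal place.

cos²i = (1.76890 − 1)/3 = 0.25630; i = arccos(0.50626) = 59.585°.
sin r = sin 59.585°/1.330 = 0.64841; r = 40.422°.
D_min = 2·59.585° − 4·40.422° + 180° = 137.484°.

137.5°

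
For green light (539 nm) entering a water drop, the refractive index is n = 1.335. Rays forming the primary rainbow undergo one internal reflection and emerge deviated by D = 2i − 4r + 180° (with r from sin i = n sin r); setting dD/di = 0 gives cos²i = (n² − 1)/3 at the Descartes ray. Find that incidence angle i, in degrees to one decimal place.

59.3°

cos²i = (1.335² − 1)/3 = (1.78222 − 1)/3 = 0.26074.
cos i = 0.51063, so i = 59.294°.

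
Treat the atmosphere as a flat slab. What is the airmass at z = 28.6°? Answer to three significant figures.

X = sec z = 1/cos 28.6° = 1/0.8780 = 1.1390.

1.14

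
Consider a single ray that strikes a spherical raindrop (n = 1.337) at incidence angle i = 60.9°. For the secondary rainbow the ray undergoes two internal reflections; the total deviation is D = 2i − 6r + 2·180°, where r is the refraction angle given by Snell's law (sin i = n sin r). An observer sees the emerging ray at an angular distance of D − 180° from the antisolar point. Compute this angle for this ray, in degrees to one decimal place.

sin r = sin 60.9° / 1.337 = 0.8738/1.337 = 0.6535; r = 40.81°.
D = 2·60.9° − 6·40.81° + 2·180° = 121.80° − 244.85° + 360° = 236.95°.
Angle from antisolar point = D − 180° = 56.95°.

56.9°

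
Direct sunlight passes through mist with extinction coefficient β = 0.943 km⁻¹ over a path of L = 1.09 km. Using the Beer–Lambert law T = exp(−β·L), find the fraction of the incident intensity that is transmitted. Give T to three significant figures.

τ = β·L = 0.943 × 1.09 = 1.0279.
T = exp(−1.0279) = 0.3578.

0.358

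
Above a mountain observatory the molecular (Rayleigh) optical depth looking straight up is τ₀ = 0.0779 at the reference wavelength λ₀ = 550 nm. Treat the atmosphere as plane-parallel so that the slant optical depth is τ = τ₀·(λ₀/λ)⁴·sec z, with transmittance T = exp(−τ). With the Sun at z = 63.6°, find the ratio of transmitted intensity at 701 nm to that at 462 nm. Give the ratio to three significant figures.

1.33

Airmass: sec 63.6° = 2.2490.
τ(701 nm) = 0.0779 × (550/701)⁴ × 2.2490 = 0.0779 × 0.3789 × 2.2490 = 0.0664.
τ(462 nm) = 0.0779 × (550/462)⁴ × 2.2490 = 0.0779 × 2.0086 × 2.2490 = 0.3519.
T(701)/T(462) = exp(τ_B − τ_A) = exp(0.2855) = 1.3304.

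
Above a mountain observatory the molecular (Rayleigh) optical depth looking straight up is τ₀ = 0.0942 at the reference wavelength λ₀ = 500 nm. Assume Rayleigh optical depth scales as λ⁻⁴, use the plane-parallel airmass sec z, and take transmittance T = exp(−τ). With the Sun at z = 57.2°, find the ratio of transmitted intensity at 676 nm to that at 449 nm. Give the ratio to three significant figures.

Airmass: sec 57.2° = 1.8460.
τ(676 nm) = 0.0942 × (500/676)⁴ × 1.8460 = 0.0942 × 0.2993 × 1.8460 = 0.0520.
τ(449 nm) = 0.0942 × (500/449)⁴ × 1.8460 = 0.0942 × 1.5378 × 1.8460 = 0.2674.
T(676)/T(449) = exp(τ_B − τ_A) = exp(0.2154) = 1.2403.

1.24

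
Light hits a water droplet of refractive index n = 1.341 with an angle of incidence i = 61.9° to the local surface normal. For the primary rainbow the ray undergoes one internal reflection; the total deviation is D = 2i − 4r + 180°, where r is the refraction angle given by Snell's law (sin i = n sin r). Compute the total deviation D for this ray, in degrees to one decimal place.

sin r = sin 61.9° / 1.341 = 0.8821/1.341 = 0.6578; r = 41.13°.
D = 2·61.9° − 4·41.13° + 180° = 123.80° − 164.53° + 180° = 139.27°.

139.3°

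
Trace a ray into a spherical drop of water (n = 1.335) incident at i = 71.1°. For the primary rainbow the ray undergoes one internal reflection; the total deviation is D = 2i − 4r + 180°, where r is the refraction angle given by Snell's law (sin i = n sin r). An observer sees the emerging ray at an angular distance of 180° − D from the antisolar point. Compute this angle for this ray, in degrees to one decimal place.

38.3°

sin r = sin 71.1° / 1.335 = 0.9461/1.335 = 0.7087; r = 45.13°.
D = 2·71.1° − 4·45.13° + 180° = 142.20° − 180.51° + 180° = 141.69°.
Angle from antisolar point = 180° − D = 38.31°.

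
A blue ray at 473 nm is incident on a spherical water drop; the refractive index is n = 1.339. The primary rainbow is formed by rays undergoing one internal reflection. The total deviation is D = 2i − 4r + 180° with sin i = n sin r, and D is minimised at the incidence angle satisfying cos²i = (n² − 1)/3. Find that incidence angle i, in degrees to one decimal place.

cos²i = (1.339² − 1)/3 = (1.79292 − 1)/3 = 0.26431.
cos i = 0.51411, so i = 59.062°.

59.1°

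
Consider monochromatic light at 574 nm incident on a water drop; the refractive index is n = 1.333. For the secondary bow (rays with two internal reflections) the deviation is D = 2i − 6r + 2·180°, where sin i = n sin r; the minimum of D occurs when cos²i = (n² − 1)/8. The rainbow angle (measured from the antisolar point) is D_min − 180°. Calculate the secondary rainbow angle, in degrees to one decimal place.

50.9°

cos²i = (1.77689 − 1)/8 = 0.09711; i = arccos(0.31163) = 71.843°.
sin r = sin 71.843°/1.333 = 0.71283; r = 45.466°.
D_min = 2·71.843° − 6·45.466° + 360° = 230.891°.
Rainbow angle = D_min − 180° = 50.891°.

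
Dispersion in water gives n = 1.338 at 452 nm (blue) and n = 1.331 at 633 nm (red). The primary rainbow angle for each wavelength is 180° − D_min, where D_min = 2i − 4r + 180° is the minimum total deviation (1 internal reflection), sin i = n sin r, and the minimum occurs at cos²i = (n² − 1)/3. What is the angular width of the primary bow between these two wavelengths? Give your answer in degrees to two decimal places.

1.01°

At 452 nm (n = 1.338): cos²i = 0.26341 → i = 59.120°, r = 39.899°, D_min = 138.643°, rainbow angle = 41.357°.
At 633 nm (n = 1.331): cos²i = 0.25719 → i = 59.527°, r = 40.356°, D_min = 137.630°, rainbow angle = 42.370°.
Angular width = |41.357° − 42.370°| = 1.013°.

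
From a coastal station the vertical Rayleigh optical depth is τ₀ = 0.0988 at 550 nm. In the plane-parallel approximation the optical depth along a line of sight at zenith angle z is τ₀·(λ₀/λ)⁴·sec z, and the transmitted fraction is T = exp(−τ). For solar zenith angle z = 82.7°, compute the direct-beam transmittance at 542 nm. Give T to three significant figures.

0.438

sec 82.7° = 7.8700.
τ = 0.0988 × (550/542)⁴ × 7.8700 = 0.0988 × 1.0604 × 7.8700 = 0.8245.
T = exp(−0.8245) = 0.4385.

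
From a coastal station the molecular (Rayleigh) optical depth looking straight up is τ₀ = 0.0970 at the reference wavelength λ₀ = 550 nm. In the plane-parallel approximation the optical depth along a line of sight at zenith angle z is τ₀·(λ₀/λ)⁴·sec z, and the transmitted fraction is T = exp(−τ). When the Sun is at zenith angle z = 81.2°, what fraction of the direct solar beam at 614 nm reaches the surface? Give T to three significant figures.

sec 81.2° = 6.5366.
τ = 0.0970 × (550/614)⁴ × 6.5366 = 0.0970 × 0.6438 × 6.5366 = 0.4082.
T = exp(−0.4082) = 0.6648.

0.665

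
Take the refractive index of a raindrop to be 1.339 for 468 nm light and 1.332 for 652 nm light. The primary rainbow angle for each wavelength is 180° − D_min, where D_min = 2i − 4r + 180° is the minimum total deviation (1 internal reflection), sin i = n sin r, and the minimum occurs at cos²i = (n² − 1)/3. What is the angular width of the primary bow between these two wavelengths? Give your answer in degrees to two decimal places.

1.01°

At 468 nm (n = 1.339): cos²i = 0.26431 → i = 59.062°, r = 39.834°, D_min = 138.786°, rainbow angle = 41.214°.
At 652 nm (n = 1.332): cos²i = 0.25807 → i = 59.469°, r = 40.290°, D_min = 137.776°, rainbow angle = 42.224°.
Angular width = |41.214° − 42.224°| = 1.010°.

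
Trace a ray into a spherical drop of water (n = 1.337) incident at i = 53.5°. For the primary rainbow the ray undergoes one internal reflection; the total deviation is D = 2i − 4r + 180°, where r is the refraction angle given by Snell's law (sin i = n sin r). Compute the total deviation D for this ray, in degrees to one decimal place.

sin r = sin 53.5° / 1.337 = 0.8039/1.337 = 0.6012; r = 36.96°.
D = 2·53.5° − 4·36.96° + 180° = 107.00° − 147.83° + 180° = 139.17°.

139.2°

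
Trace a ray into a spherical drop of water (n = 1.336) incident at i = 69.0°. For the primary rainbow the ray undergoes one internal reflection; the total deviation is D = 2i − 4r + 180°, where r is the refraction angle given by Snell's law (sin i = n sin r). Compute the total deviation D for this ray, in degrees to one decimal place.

sin r = sin 69.0° / 1.336 = 0.9336/1.336 = 0.6988; r = 44.33°.
D = 2·69.0° − 4·44.33° + 180° = 138.00° − 177.32° + 180° = 140.68°.

140.7°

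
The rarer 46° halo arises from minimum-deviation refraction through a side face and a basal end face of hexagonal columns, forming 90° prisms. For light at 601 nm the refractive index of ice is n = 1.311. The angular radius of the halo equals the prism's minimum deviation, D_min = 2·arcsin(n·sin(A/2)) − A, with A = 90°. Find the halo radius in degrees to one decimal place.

n·sin(A/2) = 1.311 × sin 45° = 1.311 × 0.7071 = 0.9270.
D_min = 2·arcsin(0.9270) − 90° = 2 × 67.974° − 90° = 45.949°.

45.9°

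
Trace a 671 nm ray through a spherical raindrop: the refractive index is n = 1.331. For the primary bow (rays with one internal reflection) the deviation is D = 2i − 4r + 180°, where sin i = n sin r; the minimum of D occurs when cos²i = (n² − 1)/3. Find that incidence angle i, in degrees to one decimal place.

cos²i = (1.331² − 1)/3 = (1.77156 − 1)/3 = 0.25719.
cos i = 0.50714, so i = 59.527°.

59.5°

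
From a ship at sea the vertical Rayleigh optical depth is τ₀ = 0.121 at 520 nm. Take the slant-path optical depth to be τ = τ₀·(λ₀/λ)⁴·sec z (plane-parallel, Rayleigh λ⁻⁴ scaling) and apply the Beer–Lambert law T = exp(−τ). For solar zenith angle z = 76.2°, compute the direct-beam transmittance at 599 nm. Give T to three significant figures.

sec 76.2° = 4.1923.
τ = 0.121 × (520/599)⁴ × 4.1923 = 0.121 × 0.5679 × 4.1923 = 0.2881.
T = exp(−0.2881) = 0.7497.

0.750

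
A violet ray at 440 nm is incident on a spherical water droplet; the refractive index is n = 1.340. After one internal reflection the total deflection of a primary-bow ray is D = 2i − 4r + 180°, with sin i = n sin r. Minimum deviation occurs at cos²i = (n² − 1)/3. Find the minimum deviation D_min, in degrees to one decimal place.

138.9°

cos²i = (1.79560 − 1)/3 = 0.26520; i = arccos(0.51498) = 59.004°.
sin r = sin 59.004°/1.340 = 0.63971; r = 39.770°.
D_min = 2·59.004° − 4·39.770° + 180° = 138.929°.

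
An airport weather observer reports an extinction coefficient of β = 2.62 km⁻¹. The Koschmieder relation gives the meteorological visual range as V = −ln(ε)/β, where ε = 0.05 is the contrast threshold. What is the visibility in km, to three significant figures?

1.14 km

V = −ln(0.05) / 2.62 = 2.996 / 2.62 = 1.1434 km.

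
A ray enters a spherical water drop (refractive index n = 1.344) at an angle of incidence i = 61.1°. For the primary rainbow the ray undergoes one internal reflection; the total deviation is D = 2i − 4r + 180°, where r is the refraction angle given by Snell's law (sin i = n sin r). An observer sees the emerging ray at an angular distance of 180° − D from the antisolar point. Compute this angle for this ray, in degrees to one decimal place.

sin r = sin 61.1° / 1.344 = 0.8755/1.344 = 0.6514; r = 40.65°.
D = 2·61.1° − 4·40.65° + 180° = 122.20° − 162.59° + 180° = 139.61°.
Angle from antisolar point = 180° − D = 40.39°.

40.4°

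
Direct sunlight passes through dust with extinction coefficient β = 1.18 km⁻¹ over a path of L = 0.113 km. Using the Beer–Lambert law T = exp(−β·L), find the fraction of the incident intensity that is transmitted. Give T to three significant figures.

τ = β·L = 1.18 × 0.113 = 0.1333.
T = exp(−0.1333) = 0.8752.

0.875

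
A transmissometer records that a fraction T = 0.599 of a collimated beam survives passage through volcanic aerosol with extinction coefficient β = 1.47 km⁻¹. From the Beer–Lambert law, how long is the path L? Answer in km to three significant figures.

0.349 km

Beer–Lambert: T = exp(−βL) ⇒ L = −ln(T)/β = −ln(0.599)/1.47 = 0.5125/1.47 = 0.3486 km.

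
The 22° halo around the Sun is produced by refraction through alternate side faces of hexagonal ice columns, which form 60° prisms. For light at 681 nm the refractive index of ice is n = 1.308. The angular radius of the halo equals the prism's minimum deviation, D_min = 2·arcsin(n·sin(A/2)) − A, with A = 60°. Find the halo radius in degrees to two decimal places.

n·sin(A/2) = 1.308 × sin 30° = 1.308 × 0.5000 = 0.6540.
D_min = 2·arcsin(0.6540) − 60° = 2 × 40.844° − 60° = 21.688°.

21.69°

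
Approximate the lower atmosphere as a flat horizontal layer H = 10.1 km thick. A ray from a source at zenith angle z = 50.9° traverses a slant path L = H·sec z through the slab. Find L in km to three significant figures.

16.0 km

sec z = 1/cos 50.9° = 1.5856.
L = 10.1 × 1.5856 = 16.015 km.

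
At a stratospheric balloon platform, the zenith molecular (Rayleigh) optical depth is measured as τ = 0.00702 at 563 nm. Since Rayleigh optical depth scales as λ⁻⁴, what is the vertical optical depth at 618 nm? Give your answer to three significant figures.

τ(618 nm) = τ(563 nm) × (563/618)⁴ = 0.00702 × (0.9110)⁴ = 0.00702 × 0.6888 = 0.0048.

0.00484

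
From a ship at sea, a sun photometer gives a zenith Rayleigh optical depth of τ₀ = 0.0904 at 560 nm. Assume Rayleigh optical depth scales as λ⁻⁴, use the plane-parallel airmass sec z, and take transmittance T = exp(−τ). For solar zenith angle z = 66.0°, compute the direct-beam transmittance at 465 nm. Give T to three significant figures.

sec 66.0° = 2.4586.
τ = 0.0904 × (560/465)⁴ × 2.4586 = 0.0904 × 2.1035 × 2.4586 = 0.4675.
T = exp(−0.4675) = 0.6266.

0.627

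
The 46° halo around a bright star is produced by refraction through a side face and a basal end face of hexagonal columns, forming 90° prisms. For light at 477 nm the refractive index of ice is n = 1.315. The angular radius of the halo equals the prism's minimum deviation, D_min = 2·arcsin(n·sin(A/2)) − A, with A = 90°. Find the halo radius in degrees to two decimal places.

n·sin(A/2) = 1.315 × sin 45° = 1.315 × 0.7071 = 0.9298.
D_min = 2·arcsin(0.9298) − 90° = 2 × 68.411° − 90° = 46.821°.

46.82°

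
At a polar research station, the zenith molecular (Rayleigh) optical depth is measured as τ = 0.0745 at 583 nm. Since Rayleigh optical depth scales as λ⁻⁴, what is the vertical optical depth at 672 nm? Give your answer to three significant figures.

τ(672 nm) = τ(583 nm) × (583/672)⁴ = 0.0745 × (0.8676)⁴ = 0.0745 × 0.5665 = 0.0422.

0.0422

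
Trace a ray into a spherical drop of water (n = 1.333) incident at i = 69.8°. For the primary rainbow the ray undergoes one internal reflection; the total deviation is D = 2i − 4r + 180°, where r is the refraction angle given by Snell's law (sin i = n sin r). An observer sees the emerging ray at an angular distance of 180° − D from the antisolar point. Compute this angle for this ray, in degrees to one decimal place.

39.4°

sin r = sin 69.8° / 1.333 = 0.9385/1.333 = 0.7040; r = 44.75°.
D = 2·69.8° − 4·44.75° + 180° = 139.60° − 179.01° + 180° = 140.59°.
Angle from antisolar point = 180° − D = 39.41°.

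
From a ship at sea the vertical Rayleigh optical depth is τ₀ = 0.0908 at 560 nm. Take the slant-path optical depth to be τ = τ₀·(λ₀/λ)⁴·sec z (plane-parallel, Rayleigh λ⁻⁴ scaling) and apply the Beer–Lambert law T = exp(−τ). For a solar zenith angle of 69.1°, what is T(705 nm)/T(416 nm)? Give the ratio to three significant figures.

Airmass: sec 69.1° = 2.8032.
τ(705 nm) = 0.0908 × (560/705)⁴ × 2.8032 = 0.0908 × 0.3981 × 2.8032 = 0.1013.
τ(416 nm) = 0.0908 × (560/416)⁴ × 2.8032 = 0.0908 × 3.2838 × 2.8032 = 0.8358.
T(705)/T(416) = exp(τ_B − τ_A) = exp(0.7345) = 2.0844.

2.08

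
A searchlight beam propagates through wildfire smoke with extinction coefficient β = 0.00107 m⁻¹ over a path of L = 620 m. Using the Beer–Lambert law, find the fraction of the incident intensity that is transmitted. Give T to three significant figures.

0.515

τ = β·L = 0.00107 × 620 = 0.6634.
T = exp(−0.6634) = 0.5151.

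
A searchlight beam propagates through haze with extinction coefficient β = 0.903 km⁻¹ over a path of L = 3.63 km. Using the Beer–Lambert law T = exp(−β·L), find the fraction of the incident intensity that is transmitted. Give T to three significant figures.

τ = β·L = 0.903 × 3.63 = 3.2779.
T = exp(−3.2779) = 0.0377.

0.0377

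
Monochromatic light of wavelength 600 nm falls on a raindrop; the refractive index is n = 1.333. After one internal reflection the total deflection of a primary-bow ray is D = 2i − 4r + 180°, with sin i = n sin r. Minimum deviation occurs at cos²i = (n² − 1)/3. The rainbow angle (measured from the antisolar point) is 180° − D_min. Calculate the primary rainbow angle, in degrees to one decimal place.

42.1°

cos²i = (1.77689 − 1)/3 = 0.25896; i = arccos(0.50888) = 59.410°.
sin r = sin 59.410°/1.333 = 0.64579; r = 40.225°.
D_min = 2·59.410° − 4·40.225° + 180° = 137.922°.
Rainbow angle = 180° − D_min = 42.078°.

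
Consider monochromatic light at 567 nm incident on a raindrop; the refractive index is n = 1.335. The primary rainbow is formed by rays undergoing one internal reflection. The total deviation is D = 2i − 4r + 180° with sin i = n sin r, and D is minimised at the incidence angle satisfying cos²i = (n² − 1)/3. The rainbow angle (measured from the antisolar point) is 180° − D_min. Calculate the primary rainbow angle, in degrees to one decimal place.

41.8°

cos²i = (1.78222 − 1)/3 = 0.26074; i = arccos(0.51063) = 59.294°.
sin r = sin 59.294°/1.335 = 0.64405; r = 40.094°.
D_min = 2·59.294° − 4·40.094° + 180° = 138.212°.
Rainbow angle = 180° − D_min = 41.788°.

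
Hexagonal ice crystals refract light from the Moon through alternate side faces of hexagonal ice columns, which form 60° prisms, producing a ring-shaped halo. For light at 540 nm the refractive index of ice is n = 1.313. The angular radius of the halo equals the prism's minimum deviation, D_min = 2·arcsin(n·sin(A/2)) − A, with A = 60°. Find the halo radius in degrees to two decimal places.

n·sin(A/2) = 1.313 × sin 30° = 1.313 × 0.5000 = 0.6565.
D_min = 2·arcsin(0.6565) − 60° = 2 × 41.033° − 60° = 22.067°.

22.07°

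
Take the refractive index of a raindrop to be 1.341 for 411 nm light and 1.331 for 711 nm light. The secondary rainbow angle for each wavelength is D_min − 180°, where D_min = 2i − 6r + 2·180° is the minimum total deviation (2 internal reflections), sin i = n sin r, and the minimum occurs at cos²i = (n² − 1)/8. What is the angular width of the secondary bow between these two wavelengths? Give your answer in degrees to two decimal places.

At 411 nm (n = 1.341): cos²i = 0.09979 → i = 71.586°, r = 45.034°, D_min = 232.966°, rainbow angle = 52.966°.
At 711 nm (n = 1.331): cos²i = 0.09645 → i = 71.907°, r = 45.575°, D_min = 230.365°, rainbow angle = 50.365°.
Angular width = |52.966° − 50.365°| = 2.601°.

2.60°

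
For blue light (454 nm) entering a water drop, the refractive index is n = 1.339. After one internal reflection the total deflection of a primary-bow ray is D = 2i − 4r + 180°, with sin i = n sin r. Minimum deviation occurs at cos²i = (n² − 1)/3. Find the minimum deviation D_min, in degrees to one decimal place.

138.8°

cos²i = (1.79292 − 1)/3 = 0.26431; i = arccos(0.51411) = 59.062°.
sin r = sin 59.062°/1.339 = 0.64057; r = 39.834°.
D_min = 2·59.062° − 4·39.834° + 180° = 138.786°.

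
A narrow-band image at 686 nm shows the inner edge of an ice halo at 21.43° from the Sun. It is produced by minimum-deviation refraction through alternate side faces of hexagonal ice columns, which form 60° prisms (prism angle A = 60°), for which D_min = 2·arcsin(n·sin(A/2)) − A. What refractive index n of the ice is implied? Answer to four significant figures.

Rearranging: n = sin((D_min + A)/2) / sin(A/2).
(D_min + A)/2 = (21.43° + 60°)/2 = 40.715°.
n = sin 40.715° / sin 30° = 0.6523 / 0.5000 = 1.3046.

1.305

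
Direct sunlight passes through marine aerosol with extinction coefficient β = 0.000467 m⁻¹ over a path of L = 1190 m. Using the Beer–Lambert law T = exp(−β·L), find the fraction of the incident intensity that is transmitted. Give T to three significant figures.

τ = β·L = 0.000467 × 1190 = 0.5557.
T = exp(−0.5557) = 0.5737.

0.574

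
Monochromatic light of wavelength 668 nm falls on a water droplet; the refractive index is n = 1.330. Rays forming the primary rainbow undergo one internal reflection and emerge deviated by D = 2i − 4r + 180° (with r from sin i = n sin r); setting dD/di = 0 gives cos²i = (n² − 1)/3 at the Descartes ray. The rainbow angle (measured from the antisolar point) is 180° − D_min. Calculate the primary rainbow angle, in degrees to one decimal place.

42.5°

cos²i = (1.76890 − 1)/3 = 0.25630; i = arccos(0.50626) = 59.585°.
sin r = sin 59.585°/1.330 = 0.64841; r = 40.422°.
D_min = 2·59.585° − 4·40.422° + 180° = 137.484°.
Rainbow angle = 180° − D_min = 42.516°.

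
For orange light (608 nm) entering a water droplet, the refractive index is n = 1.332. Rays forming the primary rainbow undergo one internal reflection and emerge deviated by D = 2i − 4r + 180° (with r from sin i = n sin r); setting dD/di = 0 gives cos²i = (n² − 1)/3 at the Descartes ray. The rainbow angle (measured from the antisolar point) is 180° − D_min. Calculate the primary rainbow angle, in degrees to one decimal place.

42.2°

cos²i = (1.77422 − 1)/3 = 0.25807; i = arccos(0.50801) = 59.469°.
sin r = sin 59.469°/1.332 = 0.64666; r = 40.290°.
D_min = 2·59.469° − 4·40.290° + 180° = 137.776°.
Rainbow angle = 180° − D_min = 42.224°.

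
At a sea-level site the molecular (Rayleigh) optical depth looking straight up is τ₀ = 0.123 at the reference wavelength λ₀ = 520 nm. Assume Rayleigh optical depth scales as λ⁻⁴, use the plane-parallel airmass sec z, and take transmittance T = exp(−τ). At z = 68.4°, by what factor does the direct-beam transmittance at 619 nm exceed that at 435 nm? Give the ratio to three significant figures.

Airmass: sec 68.4° = 2.7165.
τ(619 nm) = 0.123 × (520/619)⁴ × 2.7165 = 0.123 × 0.4980 × 2.7165 = 0.1664.
τ(435 nm) = 0.123 × (520/435)⁴ × 2.7165 = 0.123 × 2.0420 × 2.7165 = 0.6823.
T(619)/T(435) = exp(τ_B − τ_A) = exp(0.5159) = 1.6751.

1.68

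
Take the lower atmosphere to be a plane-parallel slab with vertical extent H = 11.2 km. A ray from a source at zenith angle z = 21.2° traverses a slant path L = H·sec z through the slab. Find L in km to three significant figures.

sec z = 1/cos 21.2° = 1.0726.
L = 11.2 × 1.0726 = 12.013 km.

12.0 km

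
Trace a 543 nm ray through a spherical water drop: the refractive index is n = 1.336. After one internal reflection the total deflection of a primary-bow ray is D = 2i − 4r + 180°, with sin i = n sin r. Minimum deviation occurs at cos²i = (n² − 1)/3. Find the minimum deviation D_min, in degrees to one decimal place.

138.4°

cos²i = (1.78490 − 1)/3 = 0.26163; i = arccos(0.51150) = 59.236°.
sin r = sin 59.236°/1.336 = 0.64318; r = 40.029°.
D_min = 2·59.236° − 4·40.029° + 180° = 138.356°.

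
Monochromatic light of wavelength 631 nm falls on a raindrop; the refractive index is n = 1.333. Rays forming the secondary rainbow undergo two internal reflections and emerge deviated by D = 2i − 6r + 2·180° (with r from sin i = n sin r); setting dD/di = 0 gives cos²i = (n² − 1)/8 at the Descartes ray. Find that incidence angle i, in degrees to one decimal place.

71.8°

cos²i = (1.333² − 1)/8 = (1.77689 − 1)/8 = 0.09711.
cos i = 0.31163, so i = 71.843°.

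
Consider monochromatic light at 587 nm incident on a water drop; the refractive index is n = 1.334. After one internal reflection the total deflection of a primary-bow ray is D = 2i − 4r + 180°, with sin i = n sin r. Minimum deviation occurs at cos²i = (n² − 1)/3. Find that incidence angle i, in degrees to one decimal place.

59.4°

cos²i = (1.334² − 1)/3 = (1.77956 − 1)/3 = 0.25985.
cos i = 0.50976, so i = 59.352°.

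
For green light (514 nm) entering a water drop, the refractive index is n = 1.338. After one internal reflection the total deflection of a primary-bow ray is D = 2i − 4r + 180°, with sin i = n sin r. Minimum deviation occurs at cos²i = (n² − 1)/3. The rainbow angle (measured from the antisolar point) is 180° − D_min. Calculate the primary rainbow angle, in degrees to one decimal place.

41.4°

cos²i = (1.79024 − 1)/3 = 0.26341; i = arccos(0.51324) = 59.120°.
sin r = sin 59.120°/1.338 = 0.64144; r = 39.899°.
D_min = 2·59.120° − 4·39.899° + 180° = 138.643°.
Rainbow angle = 180° − D_min = 41.357°.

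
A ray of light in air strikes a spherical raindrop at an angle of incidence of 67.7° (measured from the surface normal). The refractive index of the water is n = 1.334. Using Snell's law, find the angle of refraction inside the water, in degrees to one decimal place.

43.9°

Snell: sin θ_r = sin θ_i / n = sin 67.7° / 1.334 = 0.9252 / 1.334 = 0.6936.
θ_r = arcsin(0.6936) = 43.91°.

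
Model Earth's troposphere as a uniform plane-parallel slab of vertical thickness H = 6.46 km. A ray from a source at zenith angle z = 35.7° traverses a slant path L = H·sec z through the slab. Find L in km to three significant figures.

7.95 km

sec z = 1/cos 35.7° = 1.2314.
L = 6.46 × 1.2314 = 7.955 km.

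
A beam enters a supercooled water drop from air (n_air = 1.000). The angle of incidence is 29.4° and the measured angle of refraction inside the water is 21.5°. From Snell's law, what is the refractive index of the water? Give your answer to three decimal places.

n = sin θ_i / sin θ_r = sin 29.4° / sin 21.5° = 0.4909 / 0.3665 = 1.3394.

1.339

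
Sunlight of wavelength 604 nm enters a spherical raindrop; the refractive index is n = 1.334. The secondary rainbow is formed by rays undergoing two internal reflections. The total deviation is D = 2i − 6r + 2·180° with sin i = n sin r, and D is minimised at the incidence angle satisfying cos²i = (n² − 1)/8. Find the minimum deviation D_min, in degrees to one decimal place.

231.2°

cos²i = (1.77956 − 1)/8 = 0.09744; i = arccos(0.31216) = 71.810°.
sin r = sin 71.810°/1.334 = 0.71217; r = 45.411°.
D_min = 2·71.810° − 6·45.411° + 360° = 231.153°.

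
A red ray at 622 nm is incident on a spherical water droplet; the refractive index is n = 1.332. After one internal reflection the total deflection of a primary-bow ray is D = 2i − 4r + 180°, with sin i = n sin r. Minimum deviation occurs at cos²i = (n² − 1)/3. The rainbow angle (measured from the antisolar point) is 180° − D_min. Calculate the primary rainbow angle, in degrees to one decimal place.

42.2°

cos²i = (1.77422 − 1)/3 = 0.25807; i = arccos(0.50801) = 59.469°.
sin r = sin 59.469°/1.332 = 0.64666; r = 40.290°.
D_min = 2·59.469° − 4·40.290° + 180° = 137.776°.
Rainbow angle = 180° − D_min = 42.224°.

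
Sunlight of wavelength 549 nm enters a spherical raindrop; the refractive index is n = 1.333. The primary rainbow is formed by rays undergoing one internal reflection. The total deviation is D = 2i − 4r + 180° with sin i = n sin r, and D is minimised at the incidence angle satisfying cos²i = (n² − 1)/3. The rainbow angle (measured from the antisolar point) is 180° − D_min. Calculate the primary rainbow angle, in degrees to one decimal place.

cos²i = (1.77689 − 1)/3 = 0.25896; i = arccos(0.50888) = 59.410°.
sin r = sin 59.410°/1.333 = 0.64579; r = 40.225°.
D_min = 2·59.410° − 4·40.225° + 180° = 137.922°.
Rainbow angle = 180° − D_min = 42.078°.

42.1°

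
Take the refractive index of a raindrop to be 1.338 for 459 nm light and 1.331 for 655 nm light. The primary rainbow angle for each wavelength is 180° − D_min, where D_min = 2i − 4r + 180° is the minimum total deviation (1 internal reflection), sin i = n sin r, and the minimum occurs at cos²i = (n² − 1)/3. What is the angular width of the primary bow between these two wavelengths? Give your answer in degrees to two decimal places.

1.01°

At 459 nm (n = 1.338): cos²i = 0.26341 → i = 59.120°, r = 39.899°, D_min = 138.643°, rainbow angle = 41.357°.
At 655 nm (n = 1.331): cos²i = 0.25719 → i = 59.527°, r = 40.356°, D_min = 137.630°, rainbow angle = 42.370°.
Angular width = |41.357° − 42.370°| = 1.013°.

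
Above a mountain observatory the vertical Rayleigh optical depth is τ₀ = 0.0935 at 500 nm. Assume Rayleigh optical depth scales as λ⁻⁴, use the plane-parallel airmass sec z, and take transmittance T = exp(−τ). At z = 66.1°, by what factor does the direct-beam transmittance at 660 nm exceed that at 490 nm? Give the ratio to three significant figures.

Airmass: sec 66.1° = 2.4683.
τ(660 nm) = 0.0935 × (500/660)⁴ × 2.4683 = 0.0935 × 0.3294 × 2.4683 = 0.0760.
τ(490 nm) = 0.0935 × (500/490)⁴ × 2.4683 = 0.0935 × 1.0842 × 2.4683 = 0.2502.
T(660)/T(490) = exp(τ_B − τ_A) = exp(0.1742) = 1.1903.

1.19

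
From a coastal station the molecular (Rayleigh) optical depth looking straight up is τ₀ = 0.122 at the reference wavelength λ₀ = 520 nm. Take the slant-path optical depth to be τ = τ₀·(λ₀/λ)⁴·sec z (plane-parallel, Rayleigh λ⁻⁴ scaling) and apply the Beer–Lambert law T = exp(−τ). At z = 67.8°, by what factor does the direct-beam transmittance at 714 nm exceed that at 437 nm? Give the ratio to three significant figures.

Airmass: sec 67.8° = 2.6466.
τ(714 nm) = 0.122 × (520/714)⁴ × 2.6466 = 0.122 × 0.2813 × 2.6466 = 0.0908.
τ(437 nm) = 0.122 × (520/437)⁴ × 2.6466 = 0.122 × 2.0049 × 2.6466 = 0.6473.
T(714)/T(437) = exp(τ_B − τ_A) = exp(0.5565) = 1.7446.

1.74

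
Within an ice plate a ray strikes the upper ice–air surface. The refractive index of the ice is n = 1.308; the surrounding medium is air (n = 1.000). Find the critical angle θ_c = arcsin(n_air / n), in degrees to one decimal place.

sin θ_c = n_air / n = 1.000 / 1.308 = 0.7645.
θ_c = arcsin(0.7645) = 49.86°.

49.9°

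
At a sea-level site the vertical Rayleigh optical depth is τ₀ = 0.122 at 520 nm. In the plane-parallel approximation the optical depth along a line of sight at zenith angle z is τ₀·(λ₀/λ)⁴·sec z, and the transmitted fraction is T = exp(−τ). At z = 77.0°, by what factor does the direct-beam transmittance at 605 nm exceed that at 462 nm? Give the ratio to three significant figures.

Airmass: sec 77.0° = 4.4454.
τ(605 nm) = 0.122 × (520/605)⁴ × 4.4454 = 0.122 × 0.5457 × 4.4454 = 0.2960.
τ(462 nm) = 0.122 × (520/462)⁴ × 4.4454 = 0.122 × 1.6049 × 4.4454 = 0.8704.
T(605)/T(462) = exp(τ_B − τ_A) = exp(0.5744) = 1.7761.

1.78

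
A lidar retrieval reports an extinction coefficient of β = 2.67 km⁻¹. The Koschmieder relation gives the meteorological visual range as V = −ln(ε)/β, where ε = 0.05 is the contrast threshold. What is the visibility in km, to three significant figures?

V = −ln(0.05) / 2.67 = 2.996 / 2.67 = 1.1220 km.

1.12 km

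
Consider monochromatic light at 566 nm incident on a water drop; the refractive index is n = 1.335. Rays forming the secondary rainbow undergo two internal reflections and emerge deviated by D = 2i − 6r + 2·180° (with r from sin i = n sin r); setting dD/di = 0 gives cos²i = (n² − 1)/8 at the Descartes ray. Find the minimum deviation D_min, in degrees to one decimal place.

cos²i = (1.78222 − 1)/8 = 0.09778; i = arccos(0.31269) = 71.778°.
sin r = sin 71.778°/1.335 = 0.71150; r = 45.357°.
D_min = 2·71.778° − 6·45.357° + 360° = 231.414°.

231.4°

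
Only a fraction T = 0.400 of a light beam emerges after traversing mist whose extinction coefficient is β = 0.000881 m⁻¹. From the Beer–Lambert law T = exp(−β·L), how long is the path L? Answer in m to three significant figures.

Beer–Lambert: T = exp(−βL) ⇒ L = −ln(T)/β = −ln(0.400)/0.000881 = 0.9163/0.000881 = 1040 m.

1040 m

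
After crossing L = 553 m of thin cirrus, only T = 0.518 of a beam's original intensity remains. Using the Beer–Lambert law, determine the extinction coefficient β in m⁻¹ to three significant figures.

0.00119 m⁻¹

Beer–Lambert: T = exp(−βL) ⇒ β = −ln(T)/L = −ln(0.518)/553 = 0.6578/553 = 0.001189 m⁻¹.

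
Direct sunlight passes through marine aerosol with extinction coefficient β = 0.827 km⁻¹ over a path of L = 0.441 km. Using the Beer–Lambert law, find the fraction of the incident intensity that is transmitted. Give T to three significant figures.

τ = β·L = 0.827 × 0.441 = 0.3647.
T = exp(−0.3647) = 0.6944.

0.694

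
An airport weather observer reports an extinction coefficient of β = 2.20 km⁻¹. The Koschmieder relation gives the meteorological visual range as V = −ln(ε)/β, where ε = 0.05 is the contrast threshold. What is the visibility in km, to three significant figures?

1.36 km

V = −ln(0.05) / 2.20 = 2.996 / 2.20 = 1.3617 km.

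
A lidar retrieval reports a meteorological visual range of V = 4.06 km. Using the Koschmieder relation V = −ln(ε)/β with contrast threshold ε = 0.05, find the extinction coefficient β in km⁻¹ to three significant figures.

0.738 km⁻¹

β = −ln(0.05) / V = 2.996 / 4.06 = 0.7379 km⁻¹.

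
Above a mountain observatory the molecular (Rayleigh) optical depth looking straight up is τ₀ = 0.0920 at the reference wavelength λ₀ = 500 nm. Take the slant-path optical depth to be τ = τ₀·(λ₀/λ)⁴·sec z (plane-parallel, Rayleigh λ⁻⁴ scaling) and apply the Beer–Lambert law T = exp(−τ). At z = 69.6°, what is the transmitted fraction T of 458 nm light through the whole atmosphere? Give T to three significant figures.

sec 69.6° = 2.8688.
τ = 0.0920 × (500/458)⁴ × 2.8688 = 0.0920 × 1.4204 × 2.8688 = 0.3749.
T = exp(−0.3749) = 0.6874.

0.687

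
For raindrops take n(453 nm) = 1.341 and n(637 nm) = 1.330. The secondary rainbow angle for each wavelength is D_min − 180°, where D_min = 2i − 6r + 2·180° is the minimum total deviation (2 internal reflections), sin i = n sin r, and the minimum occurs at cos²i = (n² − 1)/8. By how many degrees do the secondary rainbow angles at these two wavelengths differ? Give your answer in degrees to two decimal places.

At 453 nm (n = 1.341): cos²i = 0.09979 → i = 71.586°, r = 45.034°, D_min = 232.966°, rainbow angle = 52.966°.
At 637 nm (n = 1.330): cos²i = 0.09611 → i = 71.940°, r = 45.630°, D_min = 230.101°, rainbow angle = 50.101°.
Angular width = |52.966° − 50.101°| = 2.865°.

2.86°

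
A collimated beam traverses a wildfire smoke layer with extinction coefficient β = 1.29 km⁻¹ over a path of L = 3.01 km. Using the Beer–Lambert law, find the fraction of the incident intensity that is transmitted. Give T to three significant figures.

τ = β·L = 1.29 × 3.01 = 3.8829.
T = exp(−3.8829) = 0.0206.

0.0206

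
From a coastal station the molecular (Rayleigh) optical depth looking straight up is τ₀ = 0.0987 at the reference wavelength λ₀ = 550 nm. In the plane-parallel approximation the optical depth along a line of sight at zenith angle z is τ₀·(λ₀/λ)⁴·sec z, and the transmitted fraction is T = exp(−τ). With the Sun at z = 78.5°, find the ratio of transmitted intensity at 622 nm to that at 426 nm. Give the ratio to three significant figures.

Airmass: sec 78.5° = 5.0159.
τ(622 nm) = 0.0987 × (550/622)⁴ × 5.0159 = 0.0987 × 0.6113 × 5.0159 = 0.3027.
τ(426 nm) = 0.0987 × (550/426)⁴ × 5.0159 = 0.0987 × 2.7785 × 5.0159 = 1.3755.
T(622)/T(426) = exp(τ_B − τ_A) = exp(1.0729) = 2.9238.

2.92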